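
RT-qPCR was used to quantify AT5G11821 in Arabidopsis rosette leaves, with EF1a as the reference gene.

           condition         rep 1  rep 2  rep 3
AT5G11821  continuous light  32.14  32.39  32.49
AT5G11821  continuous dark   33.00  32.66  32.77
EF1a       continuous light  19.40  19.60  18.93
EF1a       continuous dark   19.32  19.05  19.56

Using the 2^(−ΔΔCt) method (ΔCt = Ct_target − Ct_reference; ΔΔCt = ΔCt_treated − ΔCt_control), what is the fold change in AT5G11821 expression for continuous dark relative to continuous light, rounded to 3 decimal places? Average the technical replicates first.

0.722

Mean Ct: AT5G11821 continuous light 32.340; AT5G11821 continuous dark 32.810; EF1a continuous light 19.310; EF1a continuous dark 19.310
ΔCt(continuous light) = 32.340 − 19.310 = 13.030
ΔCt(continuous dark) = 32.810 − 19.310 = 13.500
ΔΔCt = 13.500 − 13.030 = 0.470
Fold change = 2^(−0.470) = 0.7220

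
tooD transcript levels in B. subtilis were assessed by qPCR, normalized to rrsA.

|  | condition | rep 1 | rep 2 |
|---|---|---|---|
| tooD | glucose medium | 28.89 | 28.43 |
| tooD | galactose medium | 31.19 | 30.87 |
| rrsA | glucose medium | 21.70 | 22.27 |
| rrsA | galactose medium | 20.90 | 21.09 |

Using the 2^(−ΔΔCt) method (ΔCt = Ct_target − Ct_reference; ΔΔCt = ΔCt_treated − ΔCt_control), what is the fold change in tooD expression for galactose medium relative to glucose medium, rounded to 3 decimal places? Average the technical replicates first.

0.097

Mean Ct: tooD glucose medium 28.660; tooD galactose medium 31.030; rrsA glucose medium 21.985; rrsA galactose medium 20.995
ΔCt(glucose medium) = 28.660 − 21.985 = 6.675
ΔCt(galactose medium) = 31.030 − 20.995 = 10.035
ΔΔCt = 10.035 − 6.675 = 3.360
Fold change = 2^(−3.360) = 0.0974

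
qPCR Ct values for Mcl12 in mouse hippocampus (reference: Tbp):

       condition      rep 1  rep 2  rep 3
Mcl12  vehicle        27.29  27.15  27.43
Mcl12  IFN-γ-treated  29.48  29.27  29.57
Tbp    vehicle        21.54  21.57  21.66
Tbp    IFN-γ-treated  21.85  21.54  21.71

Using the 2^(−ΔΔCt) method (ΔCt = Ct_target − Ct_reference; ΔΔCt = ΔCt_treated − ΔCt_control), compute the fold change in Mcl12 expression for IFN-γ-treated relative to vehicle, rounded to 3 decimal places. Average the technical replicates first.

Mean Ct: Mcl12 vehicle 27.290; Mcl12 IFN-γ-treated 29.440; Tbp vehicle 21.590; Tbp IFN-γ-treated 21.700
ΔCt(vehicle) = 27.290 − 21.590 = 5.700
ΔCt(IFN-γ-treated) = 29.440 − 21.700 = 7.740
ΔΔCt = 7.740 − 5.700 = 2.040
Fold change = 2^(−2.040) = 0.2432

0.243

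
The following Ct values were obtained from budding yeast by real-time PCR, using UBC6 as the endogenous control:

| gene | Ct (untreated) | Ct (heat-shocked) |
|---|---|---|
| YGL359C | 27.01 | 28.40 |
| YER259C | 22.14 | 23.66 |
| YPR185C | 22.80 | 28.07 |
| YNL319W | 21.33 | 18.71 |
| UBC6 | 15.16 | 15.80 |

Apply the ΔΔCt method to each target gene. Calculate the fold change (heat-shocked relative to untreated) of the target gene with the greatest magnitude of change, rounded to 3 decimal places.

YGL359C: ΔΔCt = (28.40−15.80) − (27.01−15.16) = 12.60 − 11.85 = 0.75; fold change = 2^-0.75 = 0.595
YER259C: ΔΔCt = (23.66−15.80) − (22.14−15.16) = 7.86 − 6.98 = 0.88; fold change = 2^-0.88 = 0.543
YPR185C: ΔΔCt = (28.07−15.80) − (22.80−15.16) = 12.27 − 7.64 = 4.63; fold change = 2^-4.63 = 0.040
YNL319W: ΔΔCt = (18.71−15.80) − (21.33−15.16) = 2.91 − 6.17 = -3.26; fold change = 2^3.26 = 9.580
YPR185C has the largest |ΔΔCt| = 4.63.

0.040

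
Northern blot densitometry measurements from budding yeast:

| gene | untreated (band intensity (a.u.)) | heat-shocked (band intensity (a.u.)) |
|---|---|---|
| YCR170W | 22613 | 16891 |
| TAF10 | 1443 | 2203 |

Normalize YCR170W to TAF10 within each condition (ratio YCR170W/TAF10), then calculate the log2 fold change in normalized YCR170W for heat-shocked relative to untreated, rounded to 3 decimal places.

-1.031

YCR170W/TAF10 (untreated) = 22613 / 1443 = 15.671
YCR170W/TAF10 (heat-shocked) = 16891 / 2203 = 7.6673
Fold change = 7.6673 / 15.671 = 0.4893
log2(0.4893) = -1.0313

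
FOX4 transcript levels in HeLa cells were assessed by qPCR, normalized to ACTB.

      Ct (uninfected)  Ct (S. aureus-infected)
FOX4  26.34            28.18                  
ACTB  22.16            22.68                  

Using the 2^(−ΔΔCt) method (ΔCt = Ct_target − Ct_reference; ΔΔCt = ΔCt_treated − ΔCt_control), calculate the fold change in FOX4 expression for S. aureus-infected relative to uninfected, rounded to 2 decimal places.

0.40

ΔCt(uninfected) = 26.340 − 22.160 = 4.180
ΔCt(S. aureus-infected) = 28.180 − 22.680 = 5.500
ΔΔCt = 5.500 − 4.180 = 1.320
Fold change = 2^(−1.320) = 0.401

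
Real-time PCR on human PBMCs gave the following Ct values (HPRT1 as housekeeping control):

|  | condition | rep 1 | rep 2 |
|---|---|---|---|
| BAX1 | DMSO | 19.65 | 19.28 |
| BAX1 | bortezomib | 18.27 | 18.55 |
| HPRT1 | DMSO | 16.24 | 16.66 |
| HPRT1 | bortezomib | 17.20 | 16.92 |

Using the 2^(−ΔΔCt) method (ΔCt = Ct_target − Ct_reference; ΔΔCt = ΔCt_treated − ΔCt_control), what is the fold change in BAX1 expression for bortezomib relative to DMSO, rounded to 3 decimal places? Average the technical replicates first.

Mean Ct: BAX1 DMSO 19.465; BAX1 bortezomib 18.410; HPRT1 DMSO 16.450; HPRT1 bortezomib 17.060
ΔCt(DMSO) = 19.465 − 16.450 = 3.015
ΔCt(bortezomib) = 18.410 − 17.060 = 1.350
ΔΔCt = 1.350 − 3.015 = -1.665
Fold change = 2^(−(-1.665)) = 2^1.665 = 3.1711

3.171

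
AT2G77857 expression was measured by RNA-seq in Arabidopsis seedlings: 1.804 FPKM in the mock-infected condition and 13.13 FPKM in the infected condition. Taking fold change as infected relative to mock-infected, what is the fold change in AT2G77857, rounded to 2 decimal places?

7.28

Fold change = 13.13 / 1.804 = 7.278
AT2G77857 is upregulated.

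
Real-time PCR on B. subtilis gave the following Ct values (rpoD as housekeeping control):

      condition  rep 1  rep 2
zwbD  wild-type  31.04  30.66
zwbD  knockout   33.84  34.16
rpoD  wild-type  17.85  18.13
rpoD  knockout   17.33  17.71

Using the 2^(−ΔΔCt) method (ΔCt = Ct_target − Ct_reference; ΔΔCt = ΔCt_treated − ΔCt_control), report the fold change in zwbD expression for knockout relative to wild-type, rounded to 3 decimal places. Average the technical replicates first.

Mean Ct: zwbD wild-type 30.850; zwbD knockout 34.000; rpoD wild-type 17.990; rpoD knockout 17.520
ΔCt(wild-type) = 30.850 − 17.990 = 12.860
ΔCt(knockout) = 34.000 − 17.520 = 16.480
ΔΔCt = 16.480 − 12.860 = 3.620
Fold change = 2^(−3.620) = 0.0813

0.081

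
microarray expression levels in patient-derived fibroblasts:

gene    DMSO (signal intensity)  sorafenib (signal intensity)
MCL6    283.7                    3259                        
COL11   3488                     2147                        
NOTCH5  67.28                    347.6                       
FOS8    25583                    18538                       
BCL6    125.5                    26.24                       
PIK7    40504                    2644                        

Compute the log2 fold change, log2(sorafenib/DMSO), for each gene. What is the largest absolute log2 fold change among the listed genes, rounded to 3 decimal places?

log2(3259/283.7) = 3.522  (MCL6)
log2(2147/3488) = -0.700  (COL11)
log2(347.6/67.28) = 2.369  (NOTCH5)
log2(18538/25583) = -0.465  (FOS8)
log2(26.24/125.5) = -2.258  (BCL6)
log2(2644/40504) = -3.937  (PIK7)
The largest magnitude belongs to PIK7.

3.937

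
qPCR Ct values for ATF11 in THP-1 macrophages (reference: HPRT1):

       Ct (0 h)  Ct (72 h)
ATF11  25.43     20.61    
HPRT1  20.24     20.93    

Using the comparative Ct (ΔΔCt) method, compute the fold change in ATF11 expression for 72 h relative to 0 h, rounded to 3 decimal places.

45.570

ΔCt(0 h) = 25.430 − 20.240 = 5.190
ΔCt(72 h) = 20.610 − 20.930 = -0.320
ΔΔCt = -0.320 − 5.190 = -5.510
Fold change = 2^(−(-5.510)) = 2^5.510 = 45.5696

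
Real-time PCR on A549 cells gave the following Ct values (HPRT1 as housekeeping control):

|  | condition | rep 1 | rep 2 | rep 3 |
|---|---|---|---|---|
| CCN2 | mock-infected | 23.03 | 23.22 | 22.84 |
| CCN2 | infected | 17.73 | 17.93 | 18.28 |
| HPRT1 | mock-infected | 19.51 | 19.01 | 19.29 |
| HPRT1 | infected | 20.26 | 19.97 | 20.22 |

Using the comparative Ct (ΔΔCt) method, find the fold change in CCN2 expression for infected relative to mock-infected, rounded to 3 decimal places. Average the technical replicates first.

60.969

Mean Ct: CCN2 mock-infected 23.030; CCN2 infected 17.980; HPRT1 mock-infected 19.270; HPRT1 infected 20.150
ΔCt(mock-infected) = 23.030 − 19.270 = 3.760
ΔCt(infected) = 17.980 − 20.150 = -2.170
ΔΔCt = -2.170 − 3.760 = -5.930
Fold change = 2^(−(-5.930)) = 2^5.930 = 60.9688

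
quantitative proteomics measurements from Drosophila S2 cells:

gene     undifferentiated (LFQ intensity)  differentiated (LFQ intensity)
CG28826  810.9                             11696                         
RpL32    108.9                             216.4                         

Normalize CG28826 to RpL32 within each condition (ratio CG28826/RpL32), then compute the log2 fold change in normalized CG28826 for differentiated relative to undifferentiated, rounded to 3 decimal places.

CG28826/RpL32 (undifferentiated) = 810.9 / 108.9 = 7.4463
CG28826/RpL32 (differentiated) = 11696 / 216.4 = 54.048
Fold change = 54.048 / 7.4463 = 7.2584
log2(7.2584) = 2.8597

2.860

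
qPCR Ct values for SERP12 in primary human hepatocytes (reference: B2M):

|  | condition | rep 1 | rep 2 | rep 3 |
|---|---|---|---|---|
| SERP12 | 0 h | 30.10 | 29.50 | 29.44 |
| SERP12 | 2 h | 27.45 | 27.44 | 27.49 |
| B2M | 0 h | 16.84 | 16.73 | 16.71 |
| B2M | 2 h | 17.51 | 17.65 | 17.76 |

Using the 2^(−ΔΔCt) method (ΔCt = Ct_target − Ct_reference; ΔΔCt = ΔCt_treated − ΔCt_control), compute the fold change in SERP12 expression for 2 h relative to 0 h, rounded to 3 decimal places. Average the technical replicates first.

8.574

Mean Ct: SERP12 0 h 29.680; SERP12 2 h 27.460; B2M 0 h 16.760; B2M 2 h 17.640
ΔCt(0 h) = 29.680 − 16.760 = 12.920
ΔCt(2 h) = 27.460 − 17.640 = 9.820
ΔΔCt = 9.820 − 12.920 = -3.100
Fold change = 2^(−(-3.100)) = 2^3.100 = 8.5742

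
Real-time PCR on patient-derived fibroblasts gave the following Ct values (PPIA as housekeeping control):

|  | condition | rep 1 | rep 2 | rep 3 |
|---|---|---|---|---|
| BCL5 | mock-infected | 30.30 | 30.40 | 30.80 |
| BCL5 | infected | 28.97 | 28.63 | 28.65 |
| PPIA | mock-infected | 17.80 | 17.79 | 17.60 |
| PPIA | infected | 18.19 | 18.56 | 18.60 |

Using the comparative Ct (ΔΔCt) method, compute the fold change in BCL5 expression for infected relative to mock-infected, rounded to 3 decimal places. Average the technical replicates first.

Mean Ct: BCL5 mock-infected 30.500; BCL5 infected 28.750; PPIA mock-infected 17.730; PPIA infected 18.450
ΔCt(mock-infected) = 30.500 − 17.730 = 12.770
ΔCt(infected) = 28.750 − 18.450 = 10.300
ΔΔCt = 10.300 − 12.770 = -2.470
Fold change = 2^(−(-2.470)) = 2^2.470 = 5.5404

5.540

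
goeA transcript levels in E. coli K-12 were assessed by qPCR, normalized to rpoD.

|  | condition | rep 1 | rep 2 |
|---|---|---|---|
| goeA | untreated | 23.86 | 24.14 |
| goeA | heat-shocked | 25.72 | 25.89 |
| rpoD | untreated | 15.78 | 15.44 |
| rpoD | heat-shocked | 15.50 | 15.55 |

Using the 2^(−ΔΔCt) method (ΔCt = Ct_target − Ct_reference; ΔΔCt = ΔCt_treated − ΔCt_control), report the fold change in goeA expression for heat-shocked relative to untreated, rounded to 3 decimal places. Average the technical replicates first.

Mean Ct: goeA untreated 24.000; goeA heat-shocked 25.805; rpoD untreated 15.610; rpoD heat-shocked 15.525
ΔCt(untreated) = 24.000 − 15.610 = 8.390
ΔCt(heat-shocked) = 25.805 − 15.525 = 10.280
ΔΔCt = 10.280 − 8.390 = 1.890
Fold change = 2^(−1.890) = 0.2698

0.270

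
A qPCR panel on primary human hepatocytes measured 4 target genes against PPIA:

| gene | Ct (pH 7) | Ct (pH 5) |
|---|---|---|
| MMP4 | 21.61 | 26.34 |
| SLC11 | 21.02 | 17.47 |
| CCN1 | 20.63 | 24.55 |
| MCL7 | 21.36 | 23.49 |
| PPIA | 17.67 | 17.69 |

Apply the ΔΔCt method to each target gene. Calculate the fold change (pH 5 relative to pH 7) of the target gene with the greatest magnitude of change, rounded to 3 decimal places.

MMP4: ΔΔCt = (26.34−17.69) − (21.61−17.67) = 8.65 − 3.94 = 4.71; fold change = 2^-4.71 = 0.038
SLC11: ΔΔCt = (17.47−17.69) − (21.02−17.67) = -0.22 − 3.35 = -3.57; fold change = 2^3.57 = 11.876
CCN1: ΔΔCt = (24.55−17.69) − (20.63−17.67) = 6.86 − 2.96 = 3.90; fold change = 2^-3.90 = 0.067
MCL7: ΔΔCt = (23.49−17.69) − (21.36−17.67) = 5.80 − 3.69 = 2.11; fold change = 2^-2.11 = 0.232
MMP4 has the largest |ΔΔCt| = 4.71.

0.038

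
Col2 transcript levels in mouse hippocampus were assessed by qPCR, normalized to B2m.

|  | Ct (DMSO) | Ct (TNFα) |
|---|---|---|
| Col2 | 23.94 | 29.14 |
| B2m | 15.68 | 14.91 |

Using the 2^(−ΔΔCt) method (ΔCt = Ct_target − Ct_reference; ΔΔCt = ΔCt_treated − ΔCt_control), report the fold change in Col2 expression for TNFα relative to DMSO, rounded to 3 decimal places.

ΔCt(DMSO) = 23.940 − 15.680 = 8.260
ΔCt(TNFα) = 29.140 − 14.910 = 14.230
ΔΔCt = 14.230 − 8.260 = 5.970
Fold change = 2^(−5.970) = 0.0160

0.016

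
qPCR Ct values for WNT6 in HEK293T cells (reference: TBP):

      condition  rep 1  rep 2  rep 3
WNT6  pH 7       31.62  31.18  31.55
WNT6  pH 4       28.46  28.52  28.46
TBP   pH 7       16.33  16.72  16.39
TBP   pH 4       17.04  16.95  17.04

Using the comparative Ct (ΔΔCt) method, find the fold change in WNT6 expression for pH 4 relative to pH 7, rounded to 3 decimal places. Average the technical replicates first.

Mean Ct: WNT6 pH 7 31.450; WNT6 pH 4 28.480; TBP pH 7 16.480; TBP pH 4 17.010
ΔCt(pH 7) = 31.450 − 16.480 = 14.970
ΔCt(pH 4) = 28.480 − 17.010 = 11.470
ΔΔCt = 11.470 − 14.970 = -3.500
Fold change = 2^(−(-3.500)) = 2^3.500 = 11.3137

11.314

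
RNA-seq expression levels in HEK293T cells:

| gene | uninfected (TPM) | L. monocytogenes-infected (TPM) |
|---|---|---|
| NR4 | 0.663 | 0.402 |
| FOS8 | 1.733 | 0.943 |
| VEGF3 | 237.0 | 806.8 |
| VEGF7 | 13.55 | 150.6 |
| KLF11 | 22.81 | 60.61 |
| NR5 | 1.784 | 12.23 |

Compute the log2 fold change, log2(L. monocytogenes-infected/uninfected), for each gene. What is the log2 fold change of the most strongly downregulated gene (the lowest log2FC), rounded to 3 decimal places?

log2(0.402/0.663) = -0.722  (NR4)
log2(0.943/1.733) = -0.878  (FOS8)
log2(806.8/237.0) = 1.767  (VEGF3)
log2(150.6/13.55) = 3.474  (VEGF7)
log2(60.61/22.81) = 1.410  (KLF11)
log2(12.23/1.784) = 2.777  (NR5)
FOS8 is most strongly downregulated.

-0.878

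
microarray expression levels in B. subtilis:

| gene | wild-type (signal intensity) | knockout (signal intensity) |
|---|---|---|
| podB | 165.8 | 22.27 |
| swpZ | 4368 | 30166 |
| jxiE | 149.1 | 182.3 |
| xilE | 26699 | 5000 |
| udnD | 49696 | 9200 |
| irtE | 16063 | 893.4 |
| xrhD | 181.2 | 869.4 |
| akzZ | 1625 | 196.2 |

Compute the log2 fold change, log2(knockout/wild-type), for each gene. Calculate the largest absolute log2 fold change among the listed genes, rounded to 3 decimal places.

log2(22.27/165.8) = -2.896  (podB)
log2(30166/4368) = 2.788  (swpZ)
log2(182.3/149.1) = 0.290  (jxiE)
log2(5000/26699) = -2.417  (xilE)
log2(9200/49696) = -2.433  (udnD)
log2(893.4/16063) = -4.168  (irtE)
log2(869.4/181.2) = 2.262  (xrhD)
log2(196.2/1625) = -3.050  (akzZ)
The largest magnitude belongs to irtE.

4.168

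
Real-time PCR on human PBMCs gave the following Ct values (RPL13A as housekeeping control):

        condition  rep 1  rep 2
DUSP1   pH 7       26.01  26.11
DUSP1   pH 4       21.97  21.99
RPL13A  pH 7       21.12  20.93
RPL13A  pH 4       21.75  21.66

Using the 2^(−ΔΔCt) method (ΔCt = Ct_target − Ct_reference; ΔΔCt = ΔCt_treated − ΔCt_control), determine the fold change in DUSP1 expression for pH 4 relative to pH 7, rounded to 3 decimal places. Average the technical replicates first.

Mean Ct: DUSP1 pH 7 26.060; DUSP1 pH 4 21.980; RPL13A pH 7 21.025; RPL13A pH 4 21.705
ΔCt(pH 7) = 26.060 − 21.025 = 5.035
ΔCt(pH 4) = 21.980 − 21.705 = 0.275
ΔΔCt = 0.275 − 5.035 = -4.760
Fold change = 2^(−(-4.760)) = 2^4.760 = 27.0958

27.096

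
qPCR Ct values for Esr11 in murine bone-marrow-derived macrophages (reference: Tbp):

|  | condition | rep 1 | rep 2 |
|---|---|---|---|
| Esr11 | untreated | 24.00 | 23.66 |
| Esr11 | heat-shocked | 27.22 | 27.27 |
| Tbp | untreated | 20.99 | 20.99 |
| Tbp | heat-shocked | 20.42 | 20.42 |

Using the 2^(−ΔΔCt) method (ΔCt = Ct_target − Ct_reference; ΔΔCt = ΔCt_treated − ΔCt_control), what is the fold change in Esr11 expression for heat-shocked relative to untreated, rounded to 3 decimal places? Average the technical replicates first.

0.063

Mean Ct: Esr11 untreated 23.830; Esr11 heat-shocked 27.245; Tbp untreated 20.990; Tbp heat-shocked 20.420
ΔCt(untreated) = 23.830 − 20.990 = 2.840
ΔCt(heat-shocked) = 27.245 − 20.420 = 6.825
ΔΔCt = 6.825 − 2.840 = 3.985
Fold change = 2^(−3.985) = 0.0632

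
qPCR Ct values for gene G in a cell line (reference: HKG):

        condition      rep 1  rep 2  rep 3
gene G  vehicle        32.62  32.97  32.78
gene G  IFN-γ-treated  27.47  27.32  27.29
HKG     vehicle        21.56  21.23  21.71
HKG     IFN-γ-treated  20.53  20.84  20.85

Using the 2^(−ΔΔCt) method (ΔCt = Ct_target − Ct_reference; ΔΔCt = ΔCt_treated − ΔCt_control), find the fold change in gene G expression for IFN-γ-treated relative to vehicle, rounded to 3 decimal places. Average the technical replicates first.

25.457

Mean Ct: gene G vehicle 32.790; gene G IFN-γ-treated 27.360; HKG vehicle 21.500; HKG IFN-γ-treated 20.740
ΔCt(vehicle) = 32.790 − 21.500 = 11.290
ΔCt(IFN-γ-treated) = 27.360 − 20.740 = 6.620
ΔΔCt = 6.620 − 11.290 = -4.670
Fold change = 2^(−(-4.670)) = 2^4.670 = 25.4572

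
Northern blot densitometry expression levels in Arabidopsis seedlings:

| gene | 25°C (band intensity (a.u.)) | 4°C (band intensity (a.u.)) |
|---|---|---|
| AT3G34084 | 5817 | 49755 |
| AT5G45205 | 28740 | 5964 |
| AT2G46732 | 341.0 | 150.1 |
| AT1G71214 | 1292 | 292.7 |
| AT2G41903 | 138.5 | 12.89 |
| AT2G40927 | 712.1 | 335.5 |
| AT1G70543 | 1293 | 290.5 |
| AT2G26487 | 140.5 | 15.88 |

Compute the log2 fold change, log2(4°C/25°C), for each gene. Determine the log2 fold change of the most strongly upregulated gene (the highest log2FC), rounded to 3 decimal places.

log2(49755/5817) = 3.096  (AT3G34084)
log2(5964/28740) = -2.269  (AT5G45205)
log2(150.1/341.0) = -1.184  (AT2G46732)
log2(292.7/1292) = -2.142  (AT1G71214)
log2(12.89/138.5) = -3.426  (AT2G41903)
log2(335.5/712.1) = -1.086  (AT2G40927)
log2(290.5/1293) = -2.154  (AT1G70543)
log2(15.88/140.5) = -3.145  (AT2G26487)
AT3G34084 is most strongly upregulated.

3.096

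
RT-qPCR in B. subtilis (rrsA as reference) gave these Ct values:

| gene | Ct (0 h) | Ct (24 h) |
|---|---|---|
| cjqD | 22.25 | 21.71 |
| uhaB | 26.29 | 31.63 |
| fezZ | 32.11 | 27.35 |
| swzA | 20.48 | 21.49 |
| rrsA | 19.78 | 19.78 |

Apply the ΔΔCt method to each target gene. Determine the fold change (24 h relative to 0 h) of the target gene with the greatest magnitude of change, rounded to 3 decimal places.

cjqD: ΔΔCt = (21.71−19.78) − (22.25−19.78) = 1.93 − 2.47 = -0.54; fold change = 2^0.54 = 1.454
uhaB: ΔΔCt = (31.63−19.78) − (26.29−19.78) = 11.85 − 6.51 = 5.34; fold change = 2^-5.34 = 0.025
fezZ: ΔΔCt = (27.35−19.78) − (32.11−19.78) = 7.57 − 12.33 = -4.76; fold change = 2^4.76 = 27.096
swzA: ΔΔCt = (21.49−19.78) − (20.48−19.78) = 1.71 − 0.70 = 1.01; fold change = 2^-1.01 = 0.497
uhaB has the largest |ΔΔCt| = 5.34.

0.025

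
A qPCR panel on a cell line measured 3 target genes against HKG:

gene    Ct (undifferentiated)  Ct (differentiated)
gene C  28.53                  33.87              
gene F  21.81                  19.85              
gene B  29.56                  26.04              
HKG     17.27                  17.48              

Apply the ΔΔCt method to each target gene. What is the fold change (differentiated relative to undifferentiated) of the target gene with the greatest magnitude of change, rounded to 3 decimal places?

0.029

gene C: ΔΔCt = (33.87−17.48) − (28.53−17.27) = 16.39 − 11.26 = 5.13; fold change = 2^-5.13 = 0.029
gene F: ΔΔCt = (19.85−17.48) − (21.81−17.27) = 2.37 − 4.54 = -2.17; fold change = 2^2.17 = 4.500
gene B: ΔΔCt = (26.04−17.48) − (29.56−17.27) = 8.56 − 12.29 = -3.73; fold change = 2^3.73 = 13.269
gene C has the largest |ΔΔCt| = 5.13.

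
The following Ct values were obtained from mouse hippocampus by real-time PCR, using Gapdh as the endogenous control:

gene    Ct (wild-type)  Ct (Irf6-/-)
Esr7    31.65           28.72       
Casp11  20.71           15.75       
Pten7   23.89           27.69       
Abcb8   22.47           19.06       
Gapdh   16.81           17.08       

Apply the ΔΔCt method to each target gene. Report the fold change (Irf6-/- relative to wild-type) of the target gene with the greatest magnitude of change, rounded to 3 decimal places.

37.531

Esr7: ΔΔCt = (28.72−17.08) − (31.65−16.81) = 11.64 − 14.84 = -3.20; fold change = 2^3.20 = 9.190
Casp11: ΔΔCt = (15.75−17.08) − (20.71−16.81) = -1.33 − 3.90 = -5.23; fold change = 2^5.23 = 37.531
Pten7: ΔΔCt = (27.69−17.08) − (23.89−16.81) = 10.61 − 7.08 = 3.53; fold change = 2^-3.53 = 0.087
Abcb8: ΔΔCt = (19.06−17.08) − (22.47−16.81) = 1.98 − 5.66 = -3.68; fold change = 2^3.68 = 12.817
Casp11 has the largest |ΔΔCt| = 5.23.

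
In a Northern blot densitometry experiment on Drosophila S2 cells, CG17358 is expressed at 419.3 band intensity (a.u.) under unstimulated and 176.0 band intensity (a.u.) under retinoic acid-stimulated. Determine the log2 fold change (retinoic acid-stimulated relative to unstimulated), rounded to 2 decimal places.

Fold change = 176.0 / 419.3 = 0.4197
log2(0.4197) = -1.252

-1.25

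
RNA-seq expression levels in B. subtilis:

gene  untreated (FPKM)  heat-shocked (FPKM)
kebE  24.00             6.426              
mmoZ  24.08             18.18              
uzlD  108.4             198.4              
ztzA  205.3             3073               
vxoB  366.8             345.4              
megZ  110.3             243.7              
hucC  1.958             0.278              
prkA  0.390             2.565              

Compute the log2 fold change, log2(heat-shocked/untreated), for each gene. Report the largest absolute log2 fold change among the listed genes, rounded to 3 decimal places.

log2(6.426/24.00) = -1.901  (kebE)
log2(18.18/24.08) = -0.405  (mmoZ)
log2(198.4/108.4) = 0.872  (uzlD)
log2(3073/205.3) = 3.904  (ztzA)
log2(345.4/366.8) = -0.087  (vxoB)
log2(243.7/110.3) = 1.144  (megZ)
log2(0.278/1.958) = -2.816  (hucC)
log2(2.565/0.390) = 2.717  (prkA)
The largest magnitude belongs to ztzA.

3.904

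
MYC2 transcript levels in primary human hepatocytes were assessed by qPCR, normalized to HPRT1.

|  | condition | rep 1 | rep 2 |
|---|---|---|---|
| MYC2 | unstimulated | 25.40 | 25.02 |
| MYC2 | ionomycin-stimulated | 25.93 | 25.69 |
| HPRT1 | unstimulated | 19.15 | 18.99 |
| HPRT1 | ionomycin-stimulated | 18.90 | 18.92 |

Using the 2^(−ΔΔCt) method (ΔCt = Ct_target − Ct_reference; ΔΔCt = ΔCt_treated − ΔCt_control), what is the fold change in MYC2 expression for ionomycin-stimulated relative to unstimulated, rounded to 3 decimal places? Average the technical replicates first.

Mean Ct: MYC2 unstimulated 25.210; MYC2 ionomycin-stimulated 25.810; HPRT1 unstimulated 19.070; HPRT1 ionomycin-stimulated 18.910
ΔCt(unstimulated) = 25.210 − 19.070 = 6.140
ΔCt(ionomycin-stimulated) = 25.810 − 18.910 = 6.900
ΔΔCt = 6.900 − 6.140 = 0.760
Fold change = 2^(−0.760) = 0.5905

0.590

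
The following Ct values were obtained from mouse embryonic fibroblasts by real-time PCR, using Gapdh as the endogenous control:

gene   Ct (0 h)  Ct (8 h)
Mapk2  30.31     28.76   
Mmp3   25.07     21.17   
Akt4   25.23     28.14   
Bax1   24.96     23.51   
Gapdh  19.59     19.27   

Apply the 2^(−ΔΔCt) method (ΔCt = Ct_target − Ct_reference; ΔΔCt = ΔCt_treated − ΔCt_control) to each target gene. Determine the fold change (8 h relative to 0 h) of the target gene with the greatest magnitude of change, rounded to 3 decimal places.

Mapk2: ΔΔCt = (28.76−19.27) − (30.31−19.59) = 9.49 − 10.72 = -1.23; fold change = 2^1.23 = 2.346
Mmp3: ΔΔCt = (21.17−19.27) − (25.07−19.59) = 1.90 − 5.48 = -3.58; fold change = 2^3.58 = 11.959
Akt4: ΔΔCt = (28.14−19.27) − (25.23−19.59) = 8.87 − 5.64 = 3.23; fold change = 2^-3.23 = 0.107
Bax1: ΔΔCt = (23.51−19.27) − (24.96−19.59) = 4.24 − 5.37 = -1.13; fold change = 2^1.13 = 2.189
Mmp3 has the largest |ΔΔCt| = 3.58.

11.959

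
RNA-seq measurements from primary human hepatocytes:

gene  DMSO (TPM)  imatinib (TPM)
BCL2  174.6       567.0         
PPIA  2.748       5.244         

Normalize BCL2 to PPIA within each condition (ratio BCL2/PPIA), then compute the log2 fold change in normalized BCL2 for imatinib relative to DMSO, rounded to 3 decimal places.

0.767

BCL2/PPIA (DMSO) = 174.6 / 2.748 = 63.537
BCL2/PPIA (imatinib) = 567.0 / 5.244 = 108.12
Fold change = 108.12 / 63.537 = 1.7017
log2(1.7017) = 0.7670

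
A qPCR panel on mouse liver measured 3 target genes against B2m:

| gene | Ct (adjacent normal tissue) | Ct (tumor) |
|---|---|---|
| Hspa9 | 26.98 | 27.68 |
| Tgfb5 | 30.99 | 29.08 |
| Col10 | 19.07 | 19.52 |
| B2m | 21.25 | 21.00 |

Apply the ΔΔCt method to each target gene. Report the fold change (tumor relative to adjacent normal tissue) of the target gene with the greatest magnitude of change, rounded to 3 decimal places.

3.160

Hspa9: ΔΔCt = (27.68−21.00) − (26.98−21.25) = 6.68 − 5.73 = 0.95; fold change = 2^-0.95 = 0.518
Tgfb5: ΔΔCt = (29.08−21.00) − (30.99−21.25) = 8.08 − 9.74 = -1.66; fold change = 2^1.66 = 3.160
Col10: ΔΔCt = (19.52−21.00) − (19.07−21.25) = -1.48 − (-2.18) = 0.70; fold change = 2^-0.70 = 0.616
Tgfb5 has the largest |ΔΔCt| = 1.66.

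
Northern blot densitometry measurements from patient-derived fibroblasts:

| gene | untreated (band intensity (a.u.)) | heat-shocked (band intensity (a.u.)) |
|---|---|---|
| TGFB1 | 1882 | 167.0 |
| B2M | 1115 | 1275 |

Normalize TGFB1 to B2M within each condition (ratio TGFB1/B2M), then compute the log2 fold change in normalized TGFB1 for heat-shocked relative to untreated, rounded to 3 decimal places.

-3.688

TGFB1/B2M (untreated) = 1882 / 1115 = 1.6879
TGFB1/B2M (heat-shocked) = 167.0 / 1275 = 0.13098
Fold change = 0.13098 / 1.6879 = 0.0776
log2(0.0776) = -3.6878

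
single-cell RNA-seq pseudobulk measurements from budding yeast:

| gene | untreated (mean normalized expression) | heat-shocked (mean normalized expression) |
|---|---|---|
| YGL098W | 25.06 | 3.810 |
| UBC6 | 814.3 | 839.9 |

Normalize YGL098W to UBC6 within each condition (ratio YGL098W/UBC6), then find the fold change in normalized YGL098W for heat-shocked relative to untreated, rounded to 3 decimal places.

0.147

YGL098W/UBC6 (untreated) = 25.06 / 814.3 = 0.030775
YGL098W/UBC6 (heat-shocked) = 3.810 / 839.9 = 0.0045363
Fold change = 0.0045363 / 0.030775 = 0.1474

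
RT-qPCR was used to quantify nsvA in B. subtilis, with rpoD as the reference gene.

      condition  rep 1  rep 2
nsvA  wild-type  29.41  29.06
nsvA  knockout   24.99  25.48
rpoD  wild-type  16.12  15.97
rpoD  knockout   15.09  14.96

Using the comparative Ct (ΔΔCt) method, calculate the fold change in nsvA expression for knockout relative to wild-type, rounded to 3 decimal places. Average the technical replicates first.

Mean Ct: nsvA wild-type 29.235; nsvA knockout 25.235; rpoD wild-type 16.045; rpoD knockout 15.025
ΔCt(wild-type) = 29.235 − 16.045 = 13.190
ΔCt(knockout) = 25.235 − 15.025 = 10.210
ΔΔCt = 10.210 − 13.190 = -2.980
Fold change = 2^(−(-2.980)) = 2^2.980 = 7.8899

7.890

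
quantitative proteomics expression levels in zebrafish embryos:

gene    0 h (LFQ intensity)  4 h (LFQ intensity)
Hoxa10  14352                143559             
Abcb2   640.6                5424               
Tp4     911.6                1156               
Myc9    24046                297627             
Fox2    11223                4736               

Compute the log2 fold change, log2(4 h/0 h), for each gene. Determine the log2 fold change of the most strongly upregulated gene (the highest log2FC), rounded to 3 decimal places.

log2(143559/14352) = 3.322  (Hoxa10)
log2(5424/640.6) = 3.082  (Abcb2)
log2(1156/911.6) = 0.343  (Tp4)
log2(297627/24046) = 3.630  (Myc9)
log2(4736/11223) = -1.245  (Fox2)
Myc9 is most strongly upregulated.

3.630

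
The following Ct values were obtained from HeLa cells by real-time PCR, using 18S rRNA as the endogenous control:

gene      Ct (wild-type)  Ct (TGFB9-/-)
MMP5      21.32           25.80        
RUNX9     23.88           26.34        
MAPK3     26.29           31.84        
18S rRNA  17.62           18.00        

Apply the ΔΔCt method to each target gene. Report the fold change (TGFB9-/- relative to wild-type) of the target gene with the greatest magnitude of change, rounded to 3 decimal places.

MMP5: ΔΔCt = (25.80−18.00) − (21.32−17.62) = 7.80 − 3.70 = 4.10; fold change = 2^-4.10 = 0.058
RUNX9: ΔΔCt = (26.34−18.00) − (23.88−17.62) = 8.34 − 6.26 = 2.08; fold change = 2^-2.08 = 0.237
MAPK3: ΔΔCt = (31.84−18.00) − (26.29−17.62) = 13.84 − 8.67 = 5.17; fold change = 2^-5.17 = 0.028
MAPK3 has the largest |ΔΔCt| = 5.17.

0.028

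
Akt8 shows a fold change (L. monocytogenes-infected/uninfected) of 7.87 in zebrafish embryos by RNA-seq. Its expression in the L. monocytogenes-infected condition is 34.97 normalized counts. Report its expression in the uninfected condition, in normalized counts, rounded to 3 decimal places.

4.443

uninfected expression = 34.97 / 7.87 = 4.443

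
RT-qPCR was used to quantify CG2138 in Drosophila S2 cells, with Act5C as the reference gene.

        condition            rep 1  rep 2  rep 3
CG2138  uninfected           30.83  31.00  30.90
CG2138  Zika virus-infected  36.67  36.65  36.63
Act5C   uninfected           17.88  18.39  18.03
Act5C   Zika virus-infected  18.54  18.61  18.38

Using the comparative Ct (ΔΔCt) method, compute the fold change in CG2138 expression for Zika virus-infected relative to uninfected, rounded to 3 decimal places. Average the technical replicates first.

0.025

Mean Ct: CG2138 uninfected 30.910; CG2138 Zika virus-infected 36.650; Act5C uninfected 18.100; Act5C Zika virus-infected 18.510
ΔCt(uninfected) = 30.910 − 18.100 = 12.810
ΔCt(Zika virus-infected) = 36.650 − 18.510 = 18.140
ΔΔCt = 18.140 − 12.810 = 5.330
Fold change = 2^(−5.330) = 0.0249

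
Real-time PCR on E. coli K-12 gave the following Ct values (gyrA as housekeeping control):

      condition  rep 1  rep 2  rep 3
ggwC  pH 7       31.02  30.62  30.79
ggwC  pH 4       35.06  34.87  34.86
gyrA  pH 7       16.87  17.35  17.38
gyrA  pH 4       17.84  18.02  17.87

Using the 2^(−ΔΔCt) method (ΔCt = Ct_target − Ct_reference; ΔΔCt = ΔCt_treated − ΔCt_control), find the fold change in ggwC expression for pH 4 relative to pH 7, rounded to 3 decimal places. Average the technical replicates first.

0.094

Mean Ct: ggwC pH 7 30.810; ggwC pH 4 34.930; gyrA pH 7 17.200; gyrA pH 4 17.910
ΔCt(pH 7) = 30.810 − 17.200 = 13.610
ΔCt(pH 4) = 34.930 − 17.910 = 17.020
ΔΔCt = 17.020 − 13.610 = 3.410
Fold change = 2^(−3.410) = 0.0941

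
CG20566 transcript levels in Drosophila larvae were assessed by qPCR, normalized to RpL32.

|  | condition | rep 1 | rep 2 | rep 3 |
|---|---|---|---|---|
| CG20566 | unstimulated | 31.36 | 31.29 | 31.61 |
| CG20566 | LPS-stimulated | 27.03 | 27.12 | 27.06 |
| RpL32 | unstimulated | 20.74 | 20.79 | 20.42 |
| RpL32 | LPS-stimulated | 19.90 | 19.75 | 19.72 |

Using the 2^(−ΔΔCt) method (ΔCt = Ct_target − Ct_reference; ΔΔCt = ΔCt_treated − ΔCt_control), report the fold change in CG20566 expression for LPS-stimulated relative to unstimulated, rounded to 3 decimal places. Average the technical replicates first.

11.236

Mean Ct: CG20566 unstimulated 31.420; CG20566 LPS-stimulated 27.070; RpL32 unstimulated 20.650; RpL32 LPS-stimulated 19.790
ΔCt(unstimulated) = 31.420 − 20.650 = 10.770
ΔCt(LPS-stimulated) = 27.070 − 19.790 = 7.280
ΔΔCt = 7.280 − 10.770 = -3.490
Fold change = 2^(−(-3.490)) = 2^3.490 = 11.2356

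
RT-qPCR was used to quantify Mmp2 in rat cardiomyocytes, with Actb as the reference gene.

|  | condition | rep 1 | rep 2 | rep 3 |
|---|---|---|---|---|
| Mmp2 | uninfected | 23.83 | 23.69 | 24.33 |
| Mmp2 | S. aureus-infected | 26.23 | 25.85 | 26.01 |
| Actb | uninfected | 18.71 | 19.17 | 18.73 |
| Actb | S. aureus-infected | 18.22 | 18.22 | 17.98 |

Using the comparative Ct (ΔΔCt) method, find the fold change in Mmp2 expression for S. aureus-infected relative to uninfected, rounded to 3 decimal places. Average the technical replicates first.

0.143

Mean Ct: Mmp2 uninfected 23.950; Mmp2 S. aureus-infected 26.030; Actb uninfected 18.870; Actb S. aureus-infected 18.140
ΔCt(uninfected) = 23.950 − 18.870 = 5.080
ΔCt(S. aureus-infected) = 26.030 − 18.140 = 7.890
ΔΔCt = 7.890 − 5.080 = 2.810
Fold change = 2^(−2.810) = 0.1426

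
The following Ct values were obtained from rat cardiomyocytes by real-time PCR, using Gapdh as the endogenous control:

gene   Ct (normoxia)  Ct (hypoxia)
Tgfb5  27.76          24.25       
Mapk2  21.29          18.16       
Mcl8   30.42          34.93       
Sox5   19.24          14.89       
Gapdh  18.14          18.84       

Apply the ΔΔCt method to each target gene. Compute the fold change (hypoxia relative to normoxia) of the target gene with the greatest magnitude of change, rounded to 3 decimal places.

Tgfb5: ΔΔCt = (24.25−18.84) − (27.76−18.14) = 5.41 − 9.62 = -4.21; fold change = 2^4.21 = 18.507
Mapk2: ΔΔCt = (18.16−18.84) − (21.29−18.14) = -0.68 − 3.15 = -3.83; fold change = 2^3.83 = 14.221
Mcl8: ΔΔCt = (34.93−18.84) − (30.42−18.14) = 16.09 − 12.28 = 3.81; fold change = 2^-3.81 = 0.071
Sox5: ΔΔCt = (14.89−18.84) − (19.24−18.14) = -3.95 − 1.10 = -5.05; fold change = 2^5.05 = 33.128
Sox5 has the largest |ΔΔCt| = 5.05.

33.128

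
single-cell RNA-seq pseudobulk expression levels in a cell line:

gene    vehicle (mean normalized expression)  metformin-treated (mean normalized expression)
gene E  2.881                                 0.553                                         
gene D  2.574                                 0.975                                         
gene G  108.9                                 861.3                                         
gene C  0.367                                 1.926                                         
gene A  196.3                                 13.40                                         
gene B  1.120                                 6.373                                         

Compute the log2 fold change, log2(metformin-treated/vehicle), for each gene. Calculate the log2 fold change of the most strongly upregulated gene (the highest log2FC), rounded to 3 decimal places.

2.984

log2(0.553/2.881) = -2.381  (gene E)
log2(0.975/2.574) = -1.401  (gene D)
log2(861.3/108.9) = 2.984  (gene G)
log2(1.926/0.367) = 2.392  (gene C)
log2(13.40/196.3) = -3.873  (gene A)
log2(6.373/1.120) = 2.508  (gene B)
gene G is most strongly upregulated.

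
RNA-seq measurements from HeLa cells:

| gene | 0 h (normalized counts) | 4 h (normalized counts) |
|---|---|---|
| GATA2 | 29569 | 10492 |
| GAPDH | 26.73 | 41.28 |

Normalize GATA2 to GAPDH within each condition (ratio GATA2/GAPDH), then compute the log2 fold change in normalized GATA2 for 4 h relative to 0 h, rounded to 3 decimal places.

-2.122

GATA2/GAPDH (0 h) = 29569 / 26.73 = 1106.2
GATA2/GAPDH (4 h) = 10492 / 41.28 = 254.17
Fold change = 254.17 / 1106.2 = 0.2298
log2(0.2298) = -2.1218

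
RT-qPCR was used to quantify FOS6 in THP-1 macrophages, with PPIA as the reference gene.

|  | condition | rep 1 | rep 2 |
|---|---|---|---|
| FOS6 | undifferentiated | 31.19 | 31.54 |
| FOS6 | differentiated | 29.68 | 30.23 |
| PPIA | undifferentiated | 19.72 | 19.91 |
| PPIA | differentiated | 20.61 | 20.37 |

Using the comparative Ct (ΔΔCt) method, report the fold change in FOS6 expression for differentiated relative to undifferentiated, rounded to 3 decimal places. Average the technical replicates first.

Mean Ct: FOS6 undifferentiated 31.365; FOS6 differentiated 29.955; PPIA undifferentiated 19.815; PPIA differentiated 20.490
ΔCt(undifferentiated) = 31.365 − 19.815 = 11.550
ΔCt(differentiated) = 29.955 − 20.490 = 9.465
ΔΔCt = 9.465 − 11.550 = -2.085
Fold change = 2^(−(-2.085)) = 2^2.085 = 4.2428

4.243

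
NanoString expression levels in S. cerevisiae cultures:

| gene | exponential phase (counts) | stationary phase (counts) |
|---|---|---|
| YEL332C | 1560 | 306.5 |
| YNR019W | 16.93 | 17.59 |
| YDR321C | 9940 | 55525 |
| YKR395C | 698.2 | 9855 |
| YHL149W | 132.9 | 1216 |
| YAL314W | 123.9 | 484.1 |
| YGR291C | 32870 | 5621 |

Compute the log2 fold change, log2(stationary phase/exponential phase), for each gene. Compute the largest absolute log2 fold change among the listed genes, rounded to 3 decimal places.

log2(306.5/1560) = -2.348  (YEL332C)
log2(17.59/16.93) = 0.055  (YNR019W)
log2(55525/9940) = 2.482  (YDR321C)
log2(9855/698.2) = 3.819  (YKR395C)
log2(1216/132.9) = 3.194  (YHL149W)
log2(484.1/123.9) = 1.966  (YAL314W)
log2(5621/32870) = -2.548  (YGR291C)
The largest magnitude belongs to YKR395C.

3.819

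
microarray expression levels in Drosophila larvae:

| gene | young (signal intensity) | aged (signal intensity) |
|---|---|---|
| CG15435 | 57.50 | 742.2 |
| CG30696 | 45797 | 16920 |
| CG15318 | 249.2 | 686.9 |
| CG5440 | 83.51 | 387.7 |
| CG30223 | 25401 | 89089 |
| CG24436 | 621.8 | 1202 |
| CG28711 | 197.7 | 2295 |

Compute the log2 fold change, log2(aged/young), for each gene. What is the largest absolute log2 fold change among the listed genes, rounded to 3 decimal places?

3.690

log2(742.2/57.50) = 3.690  (CG15435)
log2(16920/45797) = -1.437  (CG30696)
log2(686.9/249.2) = 1.463  (CG15318)
log2(387.7/83.51) = 2.215  (CG5440)
log2(89089/25401) = 1.810  (CG30223)
log2(1202/621.8) = 0.951  (CG24436)
log2(2295/197.7) = 3.537  (CG28711)
The largest magnitude belongs to CG15435.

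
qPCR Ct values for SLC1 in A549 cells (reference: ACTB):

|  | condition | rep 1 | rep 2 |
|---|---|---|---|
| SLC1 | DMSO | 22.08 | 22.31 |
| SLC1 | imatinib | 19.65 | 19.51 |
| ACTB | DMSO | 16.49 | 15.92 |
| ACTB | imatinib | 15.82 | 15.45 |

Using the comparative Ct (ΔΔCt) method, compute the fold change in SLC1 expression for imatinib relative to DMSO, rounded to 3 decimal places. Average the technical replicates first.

Mean Ct: SLC1 DMSO 22.195; SLC1 imatinib 19.580; ACTB DMSO 16.205; ACTB imatinib 15.635
ΔCt(DMSO) = 22.195 − 16.205 = 5.990
ΔCt(imatinib) = 19.580 − 15.635 = 3.945
ΔΔCt = 3.945 − 5.990 = -2.045
Fold change = 2^(−(-2.045)) = 2^2.045 = 4.1267

4.127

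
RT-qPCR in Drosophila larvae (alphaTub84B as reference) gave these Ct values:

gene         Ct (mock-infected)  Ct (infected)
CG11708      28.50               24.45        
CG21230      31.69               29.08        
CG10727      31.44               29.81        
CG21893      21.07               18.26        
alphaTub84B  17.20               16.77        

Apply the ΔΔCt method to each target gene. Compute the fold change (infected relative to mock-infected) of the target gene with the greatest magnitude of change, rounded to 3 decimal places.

CG11708: ΔΔCt = (24.45−16.77) − (28.50−17.20) = 7.68 − 11.30 = -3.62; fold change = 2^3.62 = 12.295
CG21230: ΔΔCt = (29.08−16.77) − (31.69−17.20) = 12.31 − 14.49 = -2.18; fold change = 2^2.18 = 4.532
CG10727: ΔΔCt = (29.81−16.77) − (31.44−17.20) = 13.04 − 14.24 = -1.20; fold change = 2^1.20 = 2.297
CG21893: ΔΔCt = (18.26−16.77) − (21.07−17.20) = 1.49 − 3.87 = -2.38; fold change = 2^2.38 = 5.205
CG11708 has the largest |ΔΔCt| = 3.62.

12.295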